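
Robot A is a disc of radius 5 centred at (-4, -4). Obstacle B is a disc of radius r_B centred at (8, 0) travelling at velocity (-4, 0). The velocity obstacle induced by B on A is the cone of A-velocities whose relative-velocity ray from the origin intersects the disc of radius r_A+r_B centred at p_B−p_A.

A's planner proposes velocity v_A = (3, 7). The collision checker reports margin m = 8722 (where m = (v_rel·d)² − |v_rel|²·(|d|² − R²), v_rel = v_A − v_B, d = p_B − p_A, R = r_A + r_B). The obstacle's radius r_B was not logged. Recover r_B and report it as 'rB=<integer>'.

m = 8722
d = (12, 4);  v_rel = (7, 7),  |v_rel|² = 98
v_rel×d = (7)·(4) − (7)·(12) = -56
since m = R²·98 − (-56)²:  R² = (3136 + 8722) / 98 = 121
R = √121 = 11  ⇒  r_B = 11 − 5 = 6

rB=6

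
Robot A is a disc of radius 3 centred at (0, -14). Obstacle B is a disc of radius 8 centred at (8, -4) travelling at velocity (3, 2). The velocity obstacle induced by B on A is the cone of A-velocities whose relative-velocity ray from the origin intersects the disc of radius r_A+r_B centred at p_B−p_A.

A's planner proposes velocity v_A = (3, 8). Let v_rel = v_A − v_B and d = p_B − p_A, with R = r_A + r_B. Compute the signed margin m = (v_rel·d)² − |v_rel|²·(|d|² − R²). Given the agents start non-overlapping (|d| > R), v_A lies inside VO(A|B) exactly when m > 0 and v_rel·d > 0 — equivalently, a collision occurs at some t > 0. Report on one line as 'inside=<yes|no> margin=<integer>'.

d = (8, 10),  |d|² = 164;  R = 3+8 = 11,  c = 164−11² = 43
v_rel = (0, 6),  |v_rel|² = 36;  v_rel·d = (0)·(8) + (6)·(10) = 60
36·t² − 120·t + 43 = 0  ⇒  m = 60² − 36·43 = 2052
m = 2052 > 0,  v_rel·d = 60 > 0  ⇒  inside

inside=yes margin=2052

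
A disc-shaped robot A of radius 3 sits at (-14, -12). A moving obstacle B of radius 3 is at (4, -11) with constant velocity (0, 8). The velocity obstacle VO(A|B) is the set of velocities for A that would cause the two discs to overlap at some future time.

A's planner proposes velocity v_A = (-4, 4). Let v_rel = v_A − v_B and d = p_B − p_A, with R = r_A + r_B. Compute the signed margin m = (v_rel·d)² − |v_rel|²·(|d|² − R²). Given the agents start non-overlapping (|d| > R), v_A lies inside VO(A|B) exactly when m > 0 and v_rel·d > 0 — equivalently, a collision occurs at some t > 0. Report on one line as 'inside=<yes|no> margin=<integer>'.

d = (18, 1),  |d|² = 325;  R = 3+3 = 6,  c = 325−6² = 289
v_rel = (-4, -4),  |v_rel|² = 32;  v_rel·d = (-4)·(18) + (-4)·(1) = -76
32·t² + 152·t + 289 = 0  ⇒  m = (-76)² − 32·289 = -3472
m = -3472 < 0,  v_rel·d = -76 < 0  ⇒  outside

inside=no margin=-3472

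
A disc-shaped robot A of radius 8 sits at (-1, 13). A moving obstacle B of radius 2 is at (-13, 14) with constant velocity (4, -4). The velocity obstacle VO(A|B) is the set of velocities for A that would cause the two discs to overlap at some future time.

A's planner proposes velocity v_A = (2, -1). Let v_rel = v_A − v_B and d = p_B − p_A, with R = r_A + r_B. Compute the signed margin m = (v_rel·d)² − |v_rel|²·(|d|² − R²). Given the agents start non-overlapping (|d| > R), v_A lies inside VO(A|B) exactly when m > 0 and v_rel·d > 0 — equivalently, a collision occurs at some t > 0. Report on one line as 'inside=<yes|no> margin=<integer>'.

d = (-12, 1),  |d|² = 145;  R = 8+2 = 10,  c = 145−10² = 45
v_rel = (-2, 3),  |v_rel|² = 13;  v_rel·d = (-2)·(-12) + (3)·(1) = 27
13·t² − 54·t + 45 = 0  ⇒  m = 27² − 13·45 = 144
m = 144 > 0,  v_rel·d = 27 > 0  ⇒  inside

inside=yes margin=144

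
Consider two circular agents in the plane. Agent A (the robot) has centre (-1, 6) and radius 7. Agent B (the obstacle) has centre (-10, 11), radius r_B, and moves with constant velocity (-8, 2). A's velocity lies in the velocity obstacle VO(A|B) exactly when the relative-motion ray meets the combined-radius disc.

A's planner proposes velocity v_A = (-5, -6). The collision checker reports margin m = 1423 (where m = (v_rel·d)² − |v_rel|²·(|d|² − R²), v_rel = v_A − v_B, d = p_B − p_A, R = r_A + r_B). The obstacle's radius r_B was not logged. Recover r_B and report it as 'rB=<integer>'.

m = 1423
d = (-9, 5);  v_rel = (3, -8),  |v_rel|² = 73
v_rel×d = (3)·(5) − (-8)·(-9) = -57
since m = R²·73 − (-57)²:  R² = (3249 + 1423) / 73 = 64
R = √64 = 8  ⇒  r_B = 8 − 7 = 1

rB=1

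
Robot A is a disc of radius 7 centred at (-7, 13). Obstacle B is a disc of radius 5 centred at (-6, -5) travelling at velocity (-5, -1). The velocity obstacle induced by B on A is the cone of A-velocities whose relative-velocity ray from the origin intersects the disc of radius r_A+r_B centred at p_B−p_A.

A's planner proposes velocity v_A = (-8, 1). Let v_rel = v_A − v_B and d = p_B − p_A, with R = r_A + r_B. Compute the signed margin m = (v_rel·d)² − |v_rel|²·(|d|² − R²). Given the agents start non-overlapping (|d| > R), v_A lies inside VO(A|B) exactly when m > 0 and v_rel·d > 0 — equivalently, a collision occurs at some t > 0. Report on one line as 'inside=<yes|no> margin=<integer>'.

d = (1, -18),  |d|² = 325;  R = 7+5 = 12,  c = 325−12² = 181
v_rel = (-3, 2),  |v_rel|² = 13;  v_rel·d = (-3)·(1) + (2)·(-18) = -39
13·t² + 78·t + 181 = 0  ⇒  m = (-39)² − 13·181 = -832
m = -832 < 0,  v_rel·d = -39 < 0  ⇒  outside

inside=no margin=-832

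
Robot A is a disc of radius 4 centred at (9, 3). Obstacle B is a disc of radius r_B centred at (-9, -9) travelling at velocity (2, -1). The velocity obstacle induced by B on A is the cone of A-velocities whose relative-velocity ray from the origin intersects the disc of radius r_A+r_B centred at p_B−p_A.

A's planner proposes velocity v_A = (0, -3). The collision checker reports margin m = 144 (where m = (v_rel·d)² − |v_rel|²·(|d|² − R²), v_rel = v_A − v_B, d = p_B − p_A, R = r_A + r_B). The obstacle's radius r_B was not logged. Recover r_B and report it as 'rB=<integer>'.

m = 144
d = (-18, -12);  v_rel = (-2, -2),  |v_rel|² = 8
v_rel×d = (-2)·(-12) − (-2)·(-18) = -12
since m = R²·8 − (-12)²:  R² = (144 + 144) / 8 = 36
R = √36 = 6  ⇒  r_B = 6 − 4 = 2

rB=2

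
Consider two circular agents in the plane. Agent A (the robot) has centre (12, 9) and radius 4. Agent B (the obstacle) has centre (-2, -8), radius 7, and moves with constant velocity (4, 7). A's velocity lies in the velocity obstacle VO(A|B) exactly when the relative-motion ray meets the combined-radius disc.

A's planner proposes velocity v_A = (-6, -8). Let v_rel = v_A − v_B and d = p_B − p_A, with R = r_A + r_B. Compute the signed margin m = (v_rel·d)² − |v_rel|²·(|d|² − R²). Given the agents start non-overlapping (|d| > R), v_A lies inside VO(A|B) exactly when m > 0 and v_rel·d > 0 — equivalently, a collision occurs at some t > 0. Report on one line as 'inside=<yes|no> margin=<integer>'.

d = (-14, -17),  |d|² = 485;  R = 4+7 = 11,  c = 485−11² = 364
v_rel = (-10, -15),  |v_rel|² = 325;  v_rel·d = (-10)·(-14) + (-15)·(-17) = 395
325·t² − 790·t + 364 = 0  ⇒  m = 395² − 325·364 = 37725
m = 37725 > 0,  v_rel·d = 395 > 0  ⇒  inside

inside=yes margin=37725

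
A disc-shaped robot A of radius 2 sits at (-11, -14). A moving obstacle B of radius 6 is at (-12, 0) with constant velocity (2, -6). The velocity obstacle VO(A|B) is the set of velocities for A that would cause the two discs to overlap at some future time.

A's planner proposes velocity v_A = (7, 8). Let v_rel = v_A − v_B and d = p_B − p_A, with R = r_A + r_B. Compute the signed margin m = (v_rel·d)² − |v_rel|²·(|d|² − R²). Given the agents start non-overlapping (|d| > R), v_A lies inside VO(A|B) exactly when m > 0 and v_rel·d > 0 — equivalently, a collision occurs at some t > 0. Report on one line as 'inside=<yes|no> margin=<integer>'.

d = (-1, 14),  |d|² = 197;  R = 2+6 = 8,  c = 197−8² = 133
v_rel = (5, 14),  |v_rel|² = 221;  v_rel·d = (5)·(-1) + (14)·(14) = 191
221·t² − 382·t + 133 = 0  ⇒  m = 191² − 221·133 = 7088
m = 7088 > 0,  v_rel·d = 191 > 0  ⇒  inside

inside=yes margin=7088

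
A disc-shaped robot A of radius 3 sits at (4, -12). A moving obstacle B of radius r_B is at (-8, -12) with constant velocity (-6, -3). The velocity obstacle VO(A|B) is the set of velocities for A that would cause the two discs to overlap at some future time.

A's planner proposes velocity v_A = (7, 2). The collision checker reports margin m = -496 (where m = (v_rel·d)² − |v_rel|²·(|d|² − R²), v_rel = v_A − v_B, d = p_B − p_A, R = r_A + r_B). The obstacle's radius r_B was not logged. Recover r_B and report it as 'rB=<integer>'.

m = -496
d = (-12, 0);  v_rel = (13, 5),  |v_rel|² = 194
v_rel×d = (13)·(0) − (5)·(-12) = 60
since m = R²·194 − 60²:  R² = (3600 + -496) / 194 = 16
R = √16 = 4  ⇒  r_B = 4 − 3 = 1

rB=1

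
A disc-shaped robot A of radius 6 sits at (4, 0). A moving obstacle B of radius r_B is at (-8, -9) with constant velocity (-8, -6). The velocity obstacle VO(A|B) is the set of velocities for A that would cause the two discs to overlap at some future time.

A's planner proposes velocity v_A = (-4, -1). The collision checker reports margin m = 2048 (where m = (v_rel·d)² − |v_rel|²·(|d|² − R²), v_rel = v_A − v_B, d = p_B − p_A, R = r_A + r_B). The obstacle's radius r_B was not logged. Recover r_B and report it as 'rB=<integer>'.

m = 2048
d = (-12, -9);  v_rel = (4, 5),  |v_rel|² = 41
v_rel×d = (4)·(-9) − (5)·(-12) = 24
since m = R²·41 − 24²:  R² = (576 + 2048) / 41 = 64
R = √64 = 8  ⇒  r_B = 8 − 6 = 2

rB=2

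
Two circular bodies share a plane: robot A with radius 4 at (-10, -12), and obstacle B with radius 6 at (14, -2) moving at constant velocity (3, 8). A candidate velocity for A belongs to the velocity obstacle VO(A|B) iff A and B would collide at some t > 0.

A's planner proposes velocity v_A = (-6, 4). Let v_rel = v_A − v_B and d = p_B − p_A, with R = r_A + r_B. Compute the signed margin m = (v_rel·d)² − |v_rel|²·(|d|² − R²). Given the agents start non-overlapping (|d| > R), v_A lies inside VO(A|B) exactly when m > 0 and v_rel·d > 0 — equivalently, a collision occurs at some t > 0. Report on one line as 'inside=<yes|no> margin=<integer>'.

d = (24, 10),  |d|² = 676;  R = 4+6 = 10,  c = 676−10² = 576
v_rel = (-9, -4),  |v_rel|² = 97;  v_rel·d = (-9)·(24) + (-4)·(10) = -256
97·t² + 512·t + 576 = 0  ⇒  m = (-256)² − 97·576 = 9664
m = 9664 > 0,  v_rel·d = -256 < 0  ⇒  outside

inside=no margin=9664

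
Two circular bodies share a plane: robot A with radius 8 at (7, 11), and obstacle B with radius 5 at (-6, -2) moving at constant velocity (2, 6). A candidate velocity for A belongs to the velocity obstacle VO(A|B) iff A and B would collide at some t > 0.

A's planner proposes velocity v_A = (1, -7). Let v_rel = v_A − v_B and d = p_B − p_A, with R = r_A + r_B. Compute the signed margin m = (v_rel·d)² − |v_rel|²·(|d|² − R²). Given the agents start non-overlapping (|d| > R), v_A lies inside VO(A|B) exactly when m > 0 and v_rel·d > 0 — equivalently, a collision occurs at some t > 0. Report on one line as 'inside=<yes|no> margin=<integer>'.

d = (-13, -13),  |d|² = 338;  R = 8+5 = 13,  c = 338−13² = 169
v_rel = (-1, -13),  |v_rel|² = 170;  v_rel·d = (-1)·(-13) + (-13)·(-13) = 182
170·t² − 364·t + 169 = 0  ⇒  m = 182² − 170·169 = 4394
m = 4394 > 0,  v_rel·d = 182 > 0  ⇒  inside

inside=yes margin=4394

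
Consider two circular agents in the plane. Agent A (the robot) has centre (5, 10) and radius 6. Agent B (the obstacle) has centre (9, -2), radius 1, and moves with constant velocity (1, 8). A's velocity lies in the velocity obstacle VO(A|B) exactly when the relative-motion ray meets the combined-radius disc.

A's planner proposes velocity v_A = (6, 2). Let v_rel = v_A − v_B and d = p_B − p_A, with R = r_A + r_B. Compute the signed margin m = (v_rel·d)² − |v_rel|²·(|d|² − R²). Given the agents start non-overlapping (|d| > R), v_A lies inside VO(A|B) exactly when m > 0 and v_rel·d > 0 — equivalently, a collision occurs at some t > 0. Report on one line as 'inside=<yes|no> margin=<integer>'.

d = (4, -12),  |d|² = 160;  R = 6+1 = 7,  c = 160−7² = 111
v_rel = (5, -6),  |v_rel|² = 61;  v_rel·d = (5)·(4) + (-6)·(-12) = 92
61·t² − 184·t + 111 = 0  ⇒  m = 92² − 61·111 = 1693
m = 1693 > 0,  v_rel·d = 92 > 0  ⇒  inside

inside=yes margin=1693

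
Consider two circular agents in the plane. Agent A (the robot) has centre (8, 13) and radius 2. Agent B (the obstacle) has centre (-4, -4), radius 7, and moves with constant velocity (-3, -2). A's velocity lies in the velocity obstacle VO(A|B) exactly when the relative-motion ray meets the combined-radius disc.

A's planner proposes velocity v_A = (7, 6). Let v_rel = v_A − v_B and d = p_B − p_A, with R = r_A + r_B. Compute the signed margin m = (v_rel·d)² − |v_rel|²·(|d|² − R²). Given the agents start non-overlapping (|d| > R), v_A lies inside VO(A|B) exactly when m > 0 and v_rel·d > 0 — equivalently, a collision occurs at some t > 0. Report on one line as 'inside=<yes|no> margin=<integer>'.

d = (-12, -17),  |d|² = 433;  R = 2+7 = 9,  c = 433−9² = 352
v_rel = (10, 8),  |v_rel|² = 164;  v_rel·d = (10)·(-12) + (8)·(-17) = -256
164·t² + 512·t + 352 = 0  ⇒  m = (-256)² − 164·352 = 7808
m = 7808 > 0,  v_rel·d = -256 < 0  ⇒  outside

inside=no margin=7808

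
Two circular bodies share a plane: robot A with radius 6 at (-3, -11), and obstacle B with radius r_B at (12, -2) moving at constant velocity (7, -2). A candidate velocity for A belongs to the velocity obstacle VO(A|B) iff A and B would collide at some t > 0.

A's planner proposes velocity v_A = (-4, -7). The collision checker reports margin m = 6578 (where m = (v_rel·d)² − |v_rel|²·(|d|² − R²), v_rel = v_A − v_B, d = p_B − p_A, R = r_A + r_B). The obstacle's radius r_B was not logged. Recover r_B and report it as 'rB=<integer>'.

m = 6578
d = (15, 9);  v_rel = (-11, -5),  |v_rel|² = 146
v_rel×d = (-11)·(9) − (-5)·(15) = -24
since m = R²·146 − (-24)²:  R² = (576 + 6578) / 146 = 49
R = √49 = 7  ⇒  r_B = 7 − 6 = 1

rB=1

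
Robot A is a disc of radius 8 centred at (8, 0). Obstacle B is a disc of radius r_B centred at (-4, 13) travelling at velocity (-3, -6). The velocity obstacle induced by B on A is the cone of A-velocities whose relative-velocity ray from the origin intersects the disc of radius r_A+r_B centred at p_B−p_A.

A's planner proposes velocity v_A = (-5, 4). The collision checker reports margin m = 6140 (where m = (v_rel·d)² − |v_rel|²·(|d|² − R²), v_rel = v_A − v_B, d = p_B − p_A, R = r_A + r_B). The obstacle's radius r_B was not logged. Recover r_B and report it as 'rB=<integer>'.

m = 6140
d = (-12, 13);  v_rel = (-2, 10),  |v_rel|² = 104
v_rel×d = (-2)·(13) − (10)·(-12) = 94
since m = R²·104 − 94²:  R² = (8836 + 6140) / 104 = 144
R = √144 = 12  ⇒  r_B = 12 − 8 = 4

rB=4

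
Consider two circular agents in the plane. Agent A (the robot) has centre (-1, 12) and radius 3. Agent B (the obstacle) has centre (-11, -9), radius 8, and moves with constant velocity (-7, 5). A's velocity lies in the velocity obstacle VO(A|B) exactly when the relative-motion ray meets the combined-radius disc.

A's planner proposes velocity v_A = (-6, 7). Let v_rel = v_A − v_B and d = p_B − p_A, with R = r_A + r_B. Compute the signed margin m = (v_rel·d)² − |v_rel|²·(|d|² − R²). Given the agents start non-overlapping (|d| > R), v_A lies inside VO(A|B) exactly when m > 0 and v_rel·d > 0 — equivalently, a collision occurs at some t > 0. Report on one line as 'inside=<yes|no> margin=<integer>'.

d = (-10, -21),  |d|² = 541;  R = 3+8 = 11,  c = 541−11² = 420
v_rel = (1, 2),  |v_rel|² = 5;  v_rel·d = (1)·(-10) + (2)·(-21) = -52
5·t² + 104·t + 420 = 0  ⇒  m = (-52)² − 5·420 = 604
m = 604 > 0,  v_rel·d = -52 < 0  ⇒  outside

inside=no margin=604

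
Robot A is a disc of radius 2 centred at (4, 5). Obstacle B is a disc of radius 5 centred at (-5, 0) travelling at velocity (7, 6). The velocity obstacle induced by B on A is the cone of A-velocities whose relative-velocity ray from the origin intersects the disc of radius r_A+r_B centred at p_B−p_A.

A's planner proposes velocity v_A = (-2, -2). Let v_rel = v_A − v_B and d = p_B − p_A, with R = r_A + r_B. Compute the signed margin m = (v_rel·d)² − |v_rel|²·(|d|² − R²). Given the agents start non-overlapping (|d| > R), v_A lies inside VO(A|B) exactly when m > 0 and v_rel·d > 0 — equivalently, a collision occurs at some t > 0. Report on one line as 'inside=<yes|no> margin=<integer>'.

d = (-9, -5),  |d|² = 106;  R = 2+5 = 7,  c = 106−7² = 57
v_rel = (-9, -8),  |v_rel|² = 145;  v_rel·d = (-9)·(-9) + (-8)·(-5) = 121
145·t² − 242·t + 57 = 0  ⇒  m = 121² − 145·57 = 6376
m = 6376 > 0,  v_rel·d = 121 > 0  ⇒  inside

inside=yes margin=6376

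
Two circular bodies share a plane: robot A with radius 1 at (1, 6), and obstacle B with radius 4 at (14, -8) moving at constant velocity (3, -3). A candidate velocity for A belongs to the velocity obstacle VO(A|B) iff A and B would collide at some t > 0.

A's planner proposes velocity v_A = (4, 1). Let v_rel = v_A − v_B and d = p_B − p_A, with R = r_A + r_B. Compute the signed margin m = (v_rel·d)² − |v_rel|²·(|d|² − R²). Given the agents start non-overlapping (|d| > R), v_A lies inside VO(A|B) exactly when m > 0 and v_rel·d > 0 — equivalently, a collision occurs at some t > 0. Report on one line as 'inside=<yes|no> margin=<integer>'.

d = (13, -14),  |d|² = 365;  R = 1+4 = 5,  c = 365−5² = 340
v_rel = (1, 4),  |v_rel|² = 17;  v_rel·d = (1)·(13) + (4)·(-14) = -43
17·t² + 86·t + 340 = 0  ⇒  m = (-43)² − 17·340 = -3931
m = -3931 < 0,  v_rel·d = -43 < 0  ⇒  outside

inside=no margin=-3931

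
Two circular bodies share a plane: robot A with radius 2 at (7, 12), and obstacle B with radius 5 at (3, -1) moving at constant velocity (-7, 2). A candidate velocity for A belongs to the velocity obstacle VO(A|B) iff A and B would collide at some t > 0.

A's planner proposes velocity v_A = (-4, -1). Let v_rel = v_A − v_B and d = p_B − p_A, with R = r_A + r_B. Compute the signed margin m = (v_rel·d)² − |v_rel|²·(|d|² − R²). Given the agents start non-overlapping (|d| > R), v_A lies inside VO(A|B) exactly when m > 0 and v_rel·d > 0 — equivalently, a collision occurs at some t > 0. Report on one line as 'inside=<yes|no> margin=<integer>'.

d = (-4, -13),  |d|² = 185;  R = 2+5 = 7,  c = 185−7² = 136
v_rel = (3, -3),  |v_rel|² = 18;  v_rel·d = (3)·(-4) + (-3)·(-13) = 27
18·t² − 54·t + 136 = 0  ⇒  m = 27² − 18·136 = -1719
m = -1719 < 0,  v_rel·d = 27 > 0  ⇒  outside

inside=no margin=-1719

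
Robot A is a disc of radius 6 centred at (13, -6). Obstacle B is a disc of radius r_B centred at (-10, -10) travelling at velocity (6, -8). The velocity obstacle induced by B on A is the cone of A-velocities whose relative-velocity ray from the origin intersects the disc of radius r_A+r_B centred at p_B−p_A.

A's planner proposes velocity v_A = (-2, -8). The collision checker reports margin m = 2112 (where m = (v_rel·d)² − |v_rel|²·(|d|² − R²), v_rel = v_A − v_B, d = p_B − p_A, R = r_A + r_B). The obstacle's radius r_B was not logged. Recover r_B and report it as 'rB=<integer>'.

m = 2112
d = (-23, -4);  v_rel = (-8, 0),  |v_rel|² = 64
v_rel×d = (-8)·(-4) − (0)·(-23) = 32
since m = R²·64 − 32²:  R² = (1024 + 2112) / 64 = 49
R = √49 = 7  ⇒  r_B = 7 − 6 = 1

rB=1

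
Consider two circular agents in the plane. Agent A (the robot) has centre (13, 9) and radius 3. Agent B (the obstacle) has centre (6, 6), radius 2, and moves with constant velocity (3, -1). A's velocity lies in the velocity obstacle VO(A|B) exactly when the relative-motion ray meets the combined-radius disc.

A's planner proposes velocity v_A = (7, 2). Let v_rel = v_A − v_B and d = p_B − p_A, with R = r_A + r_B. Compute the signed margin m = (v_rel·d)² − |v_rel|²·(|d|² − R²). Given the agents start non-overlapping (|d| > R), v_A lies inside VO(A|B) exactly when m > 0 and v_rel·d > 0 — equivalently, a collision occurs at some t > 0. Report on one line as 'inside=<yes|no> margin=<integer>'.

d = (-7, -3),  |d|² = 58;  R = 3+2 = 5,  c = 58−5² = 33
v_rel = (4, 3),  |v_rel|² = 25;  v_rel·d = (4)·(-7) + (3)·(-3) = -37
25·t² + 74·t + 33 = 0  ⇒  m = (-37)² − 25·33 = 544
m = 544 > 0,  v_rel·d = -37 < 0  ⇒  outside

inside=no margin=544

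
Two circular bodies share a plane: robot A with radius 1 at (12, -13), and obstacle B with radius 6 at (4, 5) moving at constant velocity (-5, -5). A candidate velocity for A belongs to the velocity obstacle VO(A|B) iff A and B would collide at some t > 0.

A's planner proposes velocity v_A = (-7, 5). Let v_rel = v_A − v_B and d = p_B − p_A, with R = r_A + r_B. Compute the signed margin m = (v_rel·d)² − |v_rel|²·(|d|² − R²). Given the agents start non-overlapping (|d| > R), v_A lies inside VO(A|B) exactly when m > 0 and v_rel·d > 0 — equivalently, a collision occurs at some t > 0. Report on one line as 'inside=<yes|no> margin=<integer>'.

d = (-8, 18),  |d|² = 388;  R = 1+6 = 7,  c = 388−7² = 339
v_rel = (-2, 10),  |v_rel|² = 104;  v_rel·d = (-2)·(-8) + (10)·(18) = 196
104·t² − 392·t + 339 = 0  ⇒  m = 196² − 104·339 = 3160
m = 3160 > 0,  v_rel·d = 196 > 0  ⇒  inside

inside=yes margin=3160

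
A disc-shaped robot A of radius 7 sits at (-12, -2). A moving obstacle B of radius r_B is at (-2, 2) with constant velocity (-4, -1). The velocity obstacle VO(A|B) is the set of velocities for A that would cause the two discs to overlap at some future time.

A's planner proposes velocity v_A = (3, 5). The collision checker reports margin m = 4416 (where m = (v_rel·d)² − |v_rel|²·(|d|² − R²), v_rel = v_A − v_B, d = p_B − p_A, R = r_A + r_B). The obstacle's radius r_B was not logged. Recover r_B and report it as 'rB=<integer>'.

m = 4416
d = (10, 4);  v_rel = (7, 6),  |v_rel|² = 85
v_rel×d = (7)·(4) − (6)·(10) = -32
since m = R²·85 − (-32)²:  R² = (1024 + 4416) / 85 = 64
R = √64 = 8  ⇒  r_B = 8 − 7 = 1

rB=1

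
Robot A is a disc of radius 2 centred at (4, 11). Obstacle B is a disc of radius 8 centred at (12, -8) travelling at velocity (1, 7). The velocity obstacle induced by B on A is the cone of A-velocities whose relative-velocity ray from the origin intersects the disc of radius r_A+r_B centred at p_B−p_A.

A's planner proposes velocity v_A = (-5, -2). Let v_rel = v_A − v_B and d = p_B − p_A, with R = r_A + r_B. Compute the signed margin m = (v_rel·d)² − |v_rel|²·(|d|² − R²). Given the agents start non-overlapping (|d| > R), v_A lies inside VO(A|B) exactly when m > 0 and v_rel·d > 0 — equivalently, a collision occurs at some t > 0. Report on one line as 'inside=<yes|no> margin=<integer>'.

d = (8, -19),  |d|² = 425;  R = 2+8 = 10,  c = 425−10² = 325
v_rel = (-6, -9),  |v_rel|² = 117;  v_rel·d = (-6)·(8) + (-9)·(-19) = 123
117·t² − 246·t + 325 = 0  ⇒  m = 123² − 117·325 = -22896
m = -22896 < 0,  v_rel·d = 123 > 0  ⇒  outside

inside=no margin=-22896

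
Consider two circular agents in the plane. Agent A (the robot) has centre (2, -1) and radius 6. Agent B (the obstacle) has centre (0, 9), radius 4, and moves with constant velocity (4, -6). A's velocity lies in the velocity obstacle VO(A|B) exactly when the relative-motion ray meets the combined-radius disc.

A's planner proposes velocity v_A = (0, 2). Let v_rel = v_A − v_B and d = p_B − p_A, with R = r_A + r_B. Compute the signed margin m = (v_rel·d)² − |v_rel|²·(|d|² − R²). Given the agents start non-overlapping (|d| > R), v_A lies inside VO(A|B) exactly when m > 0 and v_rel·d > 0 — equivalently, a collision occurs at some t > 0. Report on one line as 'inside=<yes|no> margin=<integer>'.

d = (-2, 10),  |d|² = 104;  R = 6+4 = 10,  c = 104−10² = 4
v_rel = (-4, 8),  |v_rel|² = 80;  v_rel·d = (-4)·(-2) + (8)·(10) = 88
80·t² − 176·t + 4 = 0  ⇒  m = 88² − 80·4 = 7424
m = 7424 > 0,  v_rel·d = 88 > 0  ⇒  inside

inside=yes margin=7424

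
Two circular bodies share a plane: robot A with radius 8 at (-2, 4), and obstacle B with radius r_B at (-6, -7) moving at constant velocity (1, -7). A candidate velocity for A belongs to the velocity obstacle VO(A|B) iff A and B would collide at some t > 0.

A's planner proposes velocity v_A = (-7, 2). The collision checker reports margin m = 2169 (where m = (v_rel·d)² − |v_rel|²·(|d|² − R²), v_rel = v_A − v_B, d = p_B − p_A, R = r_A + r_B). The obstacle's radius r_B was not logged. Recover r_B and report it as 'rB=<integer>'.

m = 2169
d = (-4, -11);  v_rel = (-8, 9),  |v_rel|² = 145
v_rel×d = (-8)·(-11) − (9)·(-4) = 124
since m = R²·145 − 124²:  R² = (15376 + 2169) / 145 = 121
R = √121 = 11  ⇒  r_B = 11 − 8 = 3

rB=3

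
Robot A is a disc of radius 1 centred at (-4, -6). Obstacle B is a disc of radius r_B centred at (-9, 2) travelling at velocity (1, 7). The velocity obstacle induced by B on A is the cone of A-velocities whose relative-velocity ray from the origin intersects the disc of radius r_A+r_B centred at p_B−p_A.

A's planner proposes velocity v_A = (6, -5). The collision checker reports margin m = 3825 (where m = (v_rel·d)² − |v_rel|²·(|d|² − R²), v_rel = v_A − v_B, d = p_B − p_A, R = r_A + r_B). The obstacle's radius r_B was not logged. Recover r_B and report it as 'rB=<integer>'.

m = 3825
d = (-5, 8);  v_rel = (5, -12),  |v_rel|² = 169
v_rel×d = (5)·(8) − (-12)·(-5) = -20
since m = R²·169 − (-20)²:  R² = (400 + 3825) / 169 = 25
R = √25 = 5  ⇒  r_B = 5 − 1 = 4

rB=4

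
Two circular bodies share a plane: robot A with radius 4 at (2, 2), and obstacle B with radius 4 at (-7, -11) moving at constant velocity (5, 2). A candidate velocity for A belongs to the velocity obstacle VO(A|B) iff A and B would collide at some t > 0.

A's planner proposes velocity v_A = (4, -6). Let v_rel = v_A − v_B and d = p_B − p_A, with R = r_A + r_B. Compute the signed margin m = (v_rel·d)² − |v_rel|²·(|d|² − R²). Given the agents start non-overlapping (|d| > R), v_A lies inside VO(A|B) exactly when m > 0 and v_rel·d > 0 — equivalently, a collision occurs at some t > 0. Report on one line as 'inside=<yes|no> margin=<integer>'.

d = (-9, -13),  |d|² = 250;  R = 4+4 = 8,  c = 250−8² = 186
v_rel = (-1, -8),  |v_rel|² = 65;  v_rel·d = (-1)·(-9) + (-8)·(-13) = 113
65·t² − 226·t + 186 = 0  ⇒  m = 113² − 65·186 = 679
m = 679 > 0,  v_rel·d = 113 > 0  ⇒  inside

inside=yes margin=679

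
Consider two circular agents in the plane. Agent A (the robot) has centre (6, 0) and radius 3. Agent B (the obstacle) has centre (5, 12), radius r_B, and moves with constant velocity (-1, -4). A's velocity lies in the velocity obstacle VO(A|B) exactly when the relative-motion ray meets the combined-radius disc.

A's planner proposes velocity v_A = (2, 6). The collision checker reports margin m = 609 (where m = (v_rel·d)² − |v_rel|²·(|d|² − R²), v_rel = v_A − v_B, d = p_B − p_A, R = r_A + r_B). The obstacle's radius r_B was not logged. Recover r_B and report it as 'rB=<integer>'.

m = 609
d = (-1, 12);  v_rel = (3, 10),  |v_rel|² = 109
v_rel×d = (3)·(12) − (10)·(-1) = 46
since m = R²·109 − 46²:  R² = (2116 + 609) / 109 = 25
R = √25 = 5  ⇒  r_B = 5 − 3 = 2

rB=2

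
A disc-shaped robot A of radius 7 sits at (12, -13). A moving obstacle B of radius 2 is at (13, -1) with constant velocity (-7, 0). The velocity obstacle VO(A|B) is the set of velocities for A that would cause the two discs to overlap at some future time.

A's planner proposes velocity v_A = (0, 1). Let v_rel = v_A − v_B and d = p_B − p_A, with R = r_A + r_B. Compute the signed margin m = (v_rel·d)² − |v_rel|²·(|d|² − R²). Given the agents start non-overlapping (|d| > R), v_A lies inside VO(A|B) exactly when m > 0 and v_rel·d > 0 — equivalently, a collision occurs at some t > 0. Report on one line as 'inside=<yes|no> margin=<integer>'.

d = (1, 12),  |d|² = 145;  R = 7+2 = 9,  c = 145−9² = 64
v_rel = (7, 1),  |v_rel|² = 50;  v_rel·d = (7)·(1) + (1)·(12) = 19
50·t² − 38·t + 64 = 0  ⇒  m = 19² − 50·64 = -2839
m = -2839 < 0,  v_rel·d = 19 > 0  ⇒  outside

inside=no margin=-2839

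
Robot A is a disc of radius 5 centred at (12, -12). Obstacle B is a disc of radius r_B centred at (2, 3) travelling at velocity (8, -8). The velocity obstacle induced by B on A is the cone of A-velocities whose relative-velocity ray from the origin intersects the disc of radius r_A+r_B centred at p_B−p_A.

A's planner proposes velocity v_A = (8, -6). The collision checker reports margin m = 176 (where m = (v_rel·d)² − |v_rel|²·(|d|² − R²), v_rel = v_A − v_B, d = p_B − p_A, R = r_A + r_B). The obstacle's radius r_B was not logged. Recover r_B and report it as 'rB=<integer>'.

m = 176
d = (-10, 15);  v_rel = (0, 2),  |v_rel|² = 4
v_rel×d = (0)·(15) − (2)·(-10) = 20
since m = R²·4 − 20²:  R² = (400 + 176) / 4 = 144
R = √144 = 12  ⇒  r_B = 12 − 5 = 7

rB=7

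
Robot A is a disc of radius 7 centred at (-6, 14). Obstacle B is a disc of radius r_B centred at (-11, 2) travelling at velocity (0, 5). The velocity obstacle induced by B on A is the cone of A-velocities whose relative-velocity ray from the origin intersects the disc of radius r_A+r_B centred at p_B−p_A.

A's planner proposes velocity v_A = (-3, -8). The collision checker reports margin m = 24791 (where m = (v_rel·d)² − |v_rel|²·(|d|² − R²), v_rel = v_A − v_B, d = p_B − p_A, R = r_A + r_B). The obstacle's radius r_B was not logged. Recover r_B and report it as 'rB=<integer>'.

m = 24791
d = (-5, -12);  v_rel = (-3, -13),  |v_rel|² = 178
v_rel×d = (-3)·(-12) − (-13)·(-5) = -29
since m = R²·178 − (-29)²:  R² = (841 + 24791) / 178 = 144
R = √144 = 12  ⇒  r_B = 12 − 7 = 5

rB=5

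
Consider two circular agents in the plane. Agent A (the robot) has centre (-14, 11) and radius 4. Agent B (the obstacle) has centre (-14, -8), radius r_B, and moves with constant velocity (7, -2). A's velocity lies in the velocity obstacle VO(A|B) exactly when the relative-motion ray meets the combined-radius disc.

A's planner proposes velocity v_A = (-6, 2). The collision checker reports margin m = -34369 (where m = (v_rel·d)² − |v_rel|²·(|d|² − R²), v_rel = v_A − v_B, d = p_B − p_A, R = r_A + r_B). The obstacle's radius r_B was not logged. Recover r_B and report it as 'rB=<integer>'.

m = -34369
d = (0, -19);  v_rel = (-13, 4),  |v_rel|² = 185
v_rel×d = (-13)·(-19) − (4)·(0) = 247
since m = R²·185 − 247²:  R² = (61009 + -34369) / 185 = 144
R = √144 = 12  ⇒  r_B = 12 − 4 = 8

rB=8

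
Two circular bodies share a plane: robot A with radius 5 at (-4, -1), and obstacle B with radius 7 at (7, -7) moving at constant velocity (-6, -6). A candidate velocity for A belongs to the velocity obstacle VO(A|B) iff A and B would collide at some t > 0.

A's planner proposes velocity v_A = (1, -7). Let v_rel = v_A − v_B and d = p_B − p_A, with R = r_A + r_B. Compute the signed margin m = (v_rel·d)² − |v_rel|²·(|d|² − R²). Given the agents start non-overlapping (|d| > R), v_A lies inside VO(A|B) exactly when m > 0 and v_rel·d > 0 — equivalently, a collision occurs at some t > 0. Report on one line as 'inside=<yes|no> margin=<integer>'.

d = (11, -6),  |d|² = 157;  R = 5+7 = 12,  c = 157−12² = 13
v_rel = (7, -1),  |v_rel|² = 50;  v_rel·d = (7)·(11) + (-1)·(-6) = 83
50·t² − 166·t + 13 = 0  ⇒  m = 83² − 50·13 = 6239
m = 6239 > 0,  v_rel·d = 83 > 0  ⇒  inside

inside=yes margin=6239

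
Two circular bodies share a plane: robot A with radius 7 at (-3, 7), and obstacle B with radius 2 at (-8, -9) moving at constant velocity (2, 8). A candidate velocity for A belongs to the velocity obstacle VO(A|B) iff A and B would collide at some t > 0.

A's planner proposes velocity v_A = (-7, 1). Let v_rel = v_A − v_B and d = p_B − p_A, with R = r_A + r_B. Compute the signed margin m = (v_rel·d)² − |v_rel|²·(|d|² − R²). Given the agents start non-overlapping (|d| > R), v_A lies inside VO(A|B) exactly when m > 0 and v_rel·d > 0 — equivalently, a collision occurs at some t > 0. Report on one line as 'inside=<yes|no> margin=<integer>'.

d = (-5, -16),  |d|² = 281;  R = 7+2 = 9,  c = 281−9² = 200
v_rel = (-9, -7),  |v_rel|² = 130;  v_rel·d = (-9)·(-5) + (-7)·(-16) = 157
130·t² − 314·t + 200 = 0  ⇒  m = 157² − 130·200 = -1351
m = -1351 < 0,  v_rel·d = 157 > 0  ⇒  outside

inside=no margin=-1351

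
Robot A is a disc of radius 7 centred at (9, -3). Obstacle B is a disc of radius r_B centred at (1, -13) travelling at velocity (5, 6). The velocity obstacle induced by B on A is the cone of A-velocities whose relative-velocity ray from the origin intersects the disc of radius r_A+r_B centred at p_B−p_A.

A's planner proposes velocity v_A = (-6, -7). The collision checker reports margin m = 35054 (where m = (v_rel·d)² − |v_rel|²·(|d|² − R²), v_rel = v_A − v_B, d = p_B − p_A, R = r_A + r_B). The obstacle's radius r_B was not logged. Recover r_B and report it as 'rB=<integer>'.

m = 35054
d = (-8, -10);  v_rel = (-11, -13),  |v_rel|² = 290
v_rel×d = (-11)·(-10) − (-13)·(-8) = 6
since m = R²·290 − 6²:  R² = (36 + 35054) / 290 = 121
R = √121 = 11  ⇒  r_B = 11 − 7 = 4

rB=4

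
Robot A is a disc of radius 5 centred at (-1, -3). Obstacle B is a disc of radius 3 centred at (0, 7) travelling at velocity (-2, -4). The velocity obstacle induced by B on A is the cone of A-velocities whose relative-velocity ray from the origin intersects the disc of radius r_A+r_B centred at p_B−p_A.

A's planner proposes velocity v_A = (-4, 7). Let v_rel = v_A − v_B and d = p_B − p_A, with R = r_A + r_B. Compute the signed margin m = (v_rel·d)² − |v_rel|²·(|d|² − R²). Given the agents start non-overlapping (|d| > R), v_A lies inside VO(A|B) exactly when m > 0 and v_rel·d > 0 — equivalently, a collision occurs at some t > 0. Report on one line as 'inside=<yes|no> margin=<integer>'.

d = (1, 10),  |d|² = 101;  R = 5+3 = 8,  c = 101−8² = 37
v_rel = (-2, 11),  |v_rel|² = 125;  v_rel·d = (-2)·(1) + (11)·(10) = 108
125·t² − 216·t + 37 = 0  ⇒  m = 108² − 125·37 = 7039
m = 7039 > 0,  v_rel·d = 108 > 0  ⇒  inside

inside=yes margin=7039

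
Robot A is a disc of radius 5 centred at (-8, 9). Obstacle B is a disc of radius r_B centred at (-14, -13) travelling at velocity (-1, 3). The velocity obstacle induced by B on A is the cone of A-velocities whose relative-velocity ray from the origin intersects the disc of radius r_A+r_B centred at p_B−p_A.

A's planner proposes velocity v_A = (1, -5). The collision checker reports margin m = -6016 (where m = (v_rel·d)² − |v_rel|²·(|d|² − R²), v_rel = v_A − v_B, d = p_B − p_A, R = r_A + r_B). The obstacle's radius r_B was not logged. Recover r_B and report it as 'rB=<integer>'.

m = -6016
d = (-6, -22);  v_rel = (2, -8),  |v_rel|² = 68
v_rel×d = (2)·(-22) − (-8)·(-6) = -92
since m = R²·68 − (-92)²:  R² = (8464 + -6016) / 68 = 36
R = √36 = 6  ⇒  r_B = 6 − 5 = 1

rB=1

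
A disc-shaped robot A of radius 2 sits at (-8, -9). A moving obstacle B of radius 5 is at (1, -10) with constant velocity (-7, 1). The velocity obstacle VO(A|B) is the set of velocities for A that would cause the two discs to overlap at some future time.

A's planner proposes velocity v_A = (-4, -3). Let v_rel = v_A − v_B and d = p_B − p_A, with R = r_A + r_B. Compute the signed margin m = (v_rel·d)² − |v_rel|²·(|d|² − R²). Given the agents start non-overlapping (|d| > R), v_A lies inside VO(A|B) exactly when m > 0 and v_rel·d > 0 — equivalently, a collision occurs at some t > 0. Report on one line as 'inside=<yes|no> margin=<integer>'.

d = (9, -1),  |d|² = 82;  R = 2+5 = 7,  c = 82−7² = 33
v_rel = (3, -4),  |v_rel|² = 25;  v_rel·d = (3)·(9) + (-4)·(-1) = 31
25·t² − 62·t + 33 = 0  ⇒  m = 31² − 25·33 = 136
m = 136 > 0,  v_rel·d = 31 > 0  ⇒  inside

inside=yes margin=136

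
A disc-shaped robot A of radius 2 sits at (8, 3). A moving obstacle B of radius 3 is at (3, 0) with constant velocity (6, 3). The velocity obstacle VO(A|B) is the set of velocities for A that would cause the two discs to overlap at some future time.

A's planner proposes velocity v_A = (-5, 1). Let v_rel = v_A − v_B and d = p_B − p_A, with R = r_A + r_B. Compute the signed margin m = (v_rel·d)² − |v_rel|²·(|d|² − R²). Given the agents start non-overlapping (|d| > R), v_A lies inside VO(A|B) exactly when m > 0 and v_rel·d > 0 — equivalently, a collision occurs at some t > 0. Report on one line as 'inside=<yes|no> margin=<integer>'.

d = (-5, -3),  |d|² = 34;  R = 2+3 = 5,  c = 34−5² = 9
v_rel = (-11, -2),  |v_rel|² = 125;  v_rel·d = (-11)·(-5) + (-2)·(-3) = 61
125·t² − 122·t + 9 = 0  ⇒  m = 61² − 125·9 = 2596
m = 2596 > 0,  v_rel·d = 61 > 0  ⇒  inside

inside=yes margin=2596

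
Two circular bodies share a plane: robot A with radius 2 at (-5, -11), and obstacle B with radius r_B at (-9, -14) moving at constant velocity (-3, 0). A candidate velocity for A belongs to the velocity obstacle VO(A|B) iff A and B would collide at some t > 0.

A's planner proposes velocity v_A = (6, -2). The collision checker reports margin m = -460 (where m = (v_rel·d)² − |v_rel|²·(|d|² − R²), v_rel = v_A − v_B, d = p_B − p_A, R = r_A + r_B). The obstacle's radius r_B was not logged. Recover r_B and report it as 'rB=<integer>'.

m = -460
d = (-4, -3);  v_rel = (9, -2),  |v_rel|² = 85
v_rel×d = (9)·(-3) − (-2)·(-4) = -35
since m = R²·85 − (-35)²:  R² = (1225 + -460) / 85 = 9
R = √9 = 3  ⇒  r_B = 3 − 2 = 1

rB=1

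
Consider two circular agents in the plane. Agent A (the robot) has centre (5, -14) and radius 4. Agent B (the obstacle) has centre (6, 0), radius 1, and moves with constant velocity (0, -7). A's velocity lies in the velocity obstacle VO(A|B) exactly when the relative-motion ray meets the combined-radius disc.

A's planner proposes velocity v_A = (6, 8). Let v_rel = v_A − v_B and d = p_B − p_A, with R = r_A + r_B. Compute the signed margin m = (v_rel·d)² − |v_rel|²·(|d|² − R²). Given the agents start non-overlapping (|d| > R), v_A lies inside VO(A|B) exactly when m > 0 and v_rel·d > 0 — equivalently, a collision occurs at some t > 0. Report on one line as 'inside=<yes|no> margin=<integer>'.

d = (1, 14),  |d|² = 197;  R = 4+1 = 5,  c = 197−5² = 172
v_rel = (6, 15),  |v_rel|² = 261;  v_rel·d = (6)·(1) + (15)·(14) = 216
261·t² − 432·t + 172 = 0  ⇒  m = 216² − 261·172 = 1764
m = 1764 > 0,  v_rel·d = 216 > 0  ⇒  inside

inside=yes margin=1764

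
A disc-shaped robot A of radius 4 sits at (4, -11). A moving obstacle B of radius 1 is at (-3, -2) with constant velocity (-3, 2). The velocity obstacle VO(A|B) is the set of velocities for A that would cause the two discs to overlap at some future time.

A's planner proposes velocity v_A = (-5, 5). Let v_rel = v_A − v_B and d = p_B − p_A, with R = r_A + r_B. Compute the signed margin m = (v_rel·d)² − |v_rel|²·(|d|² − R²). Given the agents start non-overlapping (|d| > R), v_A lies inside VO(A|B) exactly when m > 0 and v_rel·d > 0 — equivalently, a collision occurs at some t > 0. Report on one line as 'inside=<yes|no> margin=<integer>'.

d = (-7, 9),  |d|² = 130;  R = 4+1 = 5,  c = 130−5² = 105
v_rel = (-2, 3),  |v_rel|² = 13;  v_rel·d = (-2)·(-7) + (3)·(9) = 41
13·t² − 82·t + 105 = 0  ⇒  m = 41² − 13·105 = 316
m = 316 > 0,  v_rel·d = 41 > 0  ⇒  inside

inside=yes margin=316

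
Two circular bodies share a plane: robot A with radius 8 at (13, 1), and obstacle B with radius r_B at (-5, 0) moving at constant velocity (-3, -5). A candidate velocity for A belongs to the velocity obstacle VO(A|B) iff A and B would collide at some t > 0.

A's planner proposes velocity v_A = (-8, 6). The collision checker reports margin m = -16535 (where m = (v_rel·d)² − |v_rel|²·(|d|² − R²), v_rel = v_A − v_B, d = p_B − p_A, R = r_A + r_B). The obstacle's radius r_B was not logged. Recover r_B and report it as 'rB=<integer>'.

m = -16535
d = (-18, -1);  v_rel = (-5, 11),  |v_rel|² = 146
v_rel×d = (-5)·(-1) − (11)·(-18) = 203
since m = R²·146 − 203²:  R² = (41209 + -16535) / 146 = 169
R = √169 = 13  ⇒  r_B = 13 − 8 = 5

rB=5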